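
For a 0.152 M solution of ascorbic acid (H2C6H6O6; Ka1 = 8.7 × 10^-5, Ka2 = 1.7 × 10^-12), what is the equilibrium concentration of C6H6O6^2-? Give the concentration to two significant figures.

First ionization gives [H+] ≈ [HC6H6O6-] = 3.64 × 10^-3 M.
Second step: Ka2 = [H+][C6H6O6^2-]/[HC6H6O6-] ≈ [C6H6O6^2-] (since [H+] ≈ [HC6H6O6-]).
So [C6H6O6^2-] ≈ Ka2.

1.7 × 10^-12 M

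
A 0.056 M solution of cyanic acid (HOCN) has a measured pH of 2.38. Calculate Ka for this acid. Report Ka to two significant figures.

[H+] = 10^(-2.38) = 4.17 × 10^-3 M
At equilibrium [HA] = 0.056 − 4.17 × 10^-3 = 5.18 × 10^-2 M
Ka = [H+][A-]/[HA] = (4.17 × 10^-3)² / 5.18 × 10^-2 = 3.4 × 10^-4

Ka = 3.4 × 10^-4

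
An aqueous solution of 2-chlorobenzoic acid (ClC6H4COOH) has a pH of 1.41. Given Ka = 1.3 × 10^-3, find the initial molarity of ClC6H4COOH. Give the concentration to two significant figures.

[H+] = 10^(-1.41) = 3.89 × 10^-2 M = x
Ka = x²/(C₀ − x) ⇒ C₀ = x + x²/Ka
C₀ = 3.89 × 10^-2 + (3.89 × 10^-2)²/(1.3 × 10^-3) = 1.20 M

C₀ = 1.2 M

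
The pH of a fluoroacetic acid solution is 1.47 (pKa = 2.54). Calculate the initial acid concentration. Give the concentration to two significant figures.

C₀ = 4.3 × 10^-1 M

[H+] = 10^(-1.47) = 3.39 × 10^-2 M = x
Ka = 10^(−2.54) = 2.88 × 10^-3
Ka = x²/(C₀ − x) ⇒ C₀ = x + x²/Ka
C₀ = 3.39 × 10^-2 + (3.39 × 10^-2)²/(2.88 × 10^-3) = 4.33 × 10^-1 M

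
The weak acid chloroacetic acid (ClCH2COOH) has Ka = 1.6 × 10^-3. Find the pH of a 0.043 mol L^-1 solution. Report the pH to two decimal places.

ClCH2COOH ⇌ ClCH2COO- + H+
From the ICE table, Ka = [H+]²/(0.043 − [H+]) = 1.6 × 10^-3.
Here C₀/Ka ≈ 26.9, so the small-[H+] approximation fails. Use the quadratic:
[H+] = [−0.0016 + √(0.0016² + 0.000275)]/2 = 7.53 × 10^-3 M
pH = −log(7.53 × 10^-3) = 2.12

pH = 2.12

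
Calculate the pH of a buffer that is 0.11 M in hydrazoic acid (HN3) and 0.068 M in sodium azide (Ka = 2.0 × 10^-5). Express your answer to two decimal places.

pKa = −log(2.0 × 10^-5) = 4.699
Henderson–Hasselbalch: pH = pKa + log([N3-]/[HN3]) = 4.699 + log(0.068/0.11)
pH = 4.699 + (-0.209) = 4.49

pH = 4.49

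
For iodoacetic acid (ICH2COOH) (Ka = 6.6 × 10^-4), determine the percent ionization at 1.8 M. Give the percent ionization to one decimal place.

ICH2COOH ⇌ ICH2COO- + H+; let x = [H+] at equilibrium.
x ≈ √(Ka·C₀) = √(6.6 × 10^-4 × 1.8) = 3.45 × 10^-2 M
% ionization = x/C₀ × 100% = 3.45 × 10^-2/1.8 × 100% = 1.9%

1.9%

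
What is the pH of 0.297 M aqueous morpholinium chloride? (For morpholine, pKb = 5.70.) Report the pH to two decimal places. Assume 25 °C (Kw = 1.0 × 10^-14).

C4H8ONH2+ is the conjugate acid of the weak base C4H8ONH.
Kb = 10^(−5.70) = 2.00 × 10^-6
Ka = Kw/Kb = 1.0×10^-14 / 2.00 × 10^-6 = 5.00 × 10^-9
Ka = x²/(0.297 − x) = 5.00 × 10^-9
Neglecting x in the denominator: x = √(5.00 × 10^-9 × 0.297) = 3.85 × 10^-5 M
pH = −log[H+] = −log(3.85 × 10^-5) = 4.41

pH = 4.41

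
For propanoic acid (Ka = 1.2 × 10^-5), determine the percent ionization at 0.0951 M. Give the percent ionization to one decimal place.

CH3CH2COOH ⇌ CH3CH2COO- + H+; let x = [H+] at equilibrium.
x ≈ √(Ka·C₀) = √(1.2 × 10^-5 × 0.0951) = 1.07 × 10^-3 M
% ionization = x/C₀ × 100% = 1.07 × 10^-3/0.0951 × 100% = 1.1%

1.1%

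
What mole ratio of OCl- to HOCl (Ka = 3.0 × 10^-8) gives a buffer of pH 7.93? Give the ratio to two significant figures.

pKa = -log(3.0 × 10^-8) = 7.523
pH = pKa + log(r) ⇒ log(r) = 7.93 − 7.523 = +0.407
r = [OCl-]/[HOCl] = 10^(+0.407) = 2.55

ratio = 2.6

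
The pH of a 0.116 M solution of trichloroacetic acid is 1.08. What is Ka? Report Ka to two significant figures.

Ka = 2.1 × 10^-1

[H+] = 10^(-1.08) = 8.32 × 10^-2 M
At equilibrium [HA] = 0.116 − 8.32 × 10^-2 = 3.28 × 10^-2 M
Ka = [H+][A-]/[HA] = (8.32 × 10^-2)² / 3.28 × 10^-2 = 2.1 × 10^-1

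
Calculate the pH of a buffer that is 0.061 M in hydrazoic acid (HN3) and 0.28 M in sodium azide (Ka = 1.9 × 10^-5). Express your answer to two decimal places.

pKa = −log(1.9 × 10^-5) = 4.721
Henderson–Hasselbalch: pH = pKa + log([N3-]/[HN3]) = 4.721 + log(0.28/0.061)
pH = 4.721 + (+0.662) = 5.38

pH = 5.38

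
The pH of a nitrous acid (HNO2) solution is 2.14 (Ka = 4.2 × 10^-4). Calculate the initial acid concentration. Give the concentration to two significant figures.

C₀ = 1.3 × 10^-1 M

[H+] = 10^(-2.14) = 7.24 × 10^-3 M = x
Ka = x²/(C₀ − x) ⇒ C₀ = x + x²/Ka
C₀ = 7.24 × 10^-3 + (7.24 × 10^-3)²/(4.2 × 10^-4) = 1.32 × 10^-1 M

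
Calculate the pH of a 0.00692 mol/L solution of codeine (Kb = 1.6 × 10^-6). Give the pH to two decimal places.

pH = 10.02

C18H21NO3 + H2O ⇌ C18H22NO3+ + OH-
Kb = [OH-]²/(0.00692 − [OH-]) = 1.6 × 10^-6
Assume [OH-] ≪ 0.00692: [OH-] ≈ √(1.6 × 10^-6 × 0.00692) = 1.05 × 10^-4 M
([OH-]/C₀ = 1.5% < 5%, so the approximation holds.)
pOH = 3.98, so pH = 14.00 − pOH = 10.02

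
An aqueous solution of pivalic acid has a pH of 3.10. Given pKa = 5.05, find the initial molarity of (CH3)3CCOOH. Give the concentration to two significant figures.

[H+] = 10^(-3.10) = 7.94 × 10^-4 M = x
Ka = 10^(−5.05) = 8.91 × 10^-6
Ka = x²/(C₀ − x) ⇒ C₀ = x + x²/Ka
C₀ = 7.94 × 10^-4 + (7.94 × 10^-4)²/(8.91 × 10^-6) = 7.16 × 10^-2 M

C₀ = 7.2 × 10^-2 M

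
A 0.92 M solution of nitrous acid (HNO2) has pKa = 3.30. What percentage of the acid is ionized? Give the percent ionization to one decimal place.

2.3%

HNO2 ⇌ NO2- + H+; let x = [H+] at equilibrium.
Ka = 10^(−3.30) = 5.01 × 10^-4
x ≈ √(Ka·C₀) = √(5.01 × 10^-4 × 0.92) = 2.15 × 10^-2 M
Fraction ionized = 2.15 × 10^-2 / 0.92 = 0.0234 → 2.3%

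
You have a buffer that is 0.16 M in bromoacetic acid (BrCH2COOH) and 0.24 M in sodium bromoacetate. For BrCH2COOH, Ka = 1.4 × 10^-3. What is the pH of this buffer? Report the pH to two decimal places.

pKa = −log(1.4 × 10^-3) = 2.854
Using pH = pKa + log([base]/[acid]) with [base]/[acid] = 0.24/0.16:
pH = 2.854 + (+0.176) = 3.03

pH = 3.03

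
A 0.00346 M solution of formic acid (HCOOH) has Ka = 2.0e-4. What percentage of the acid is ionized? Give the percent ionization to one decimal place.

HCOOH ⇌ HCOO- + H+; let x = [H+] at equilibrium.
Ka = x²/(C₀ − x); solving the quadratic gives x = 7.38 × 10^-4 M.
Fraction ionized = 7.38 × 10^-4 / 0.00346 = 0.2133 → 21.3%

21.3%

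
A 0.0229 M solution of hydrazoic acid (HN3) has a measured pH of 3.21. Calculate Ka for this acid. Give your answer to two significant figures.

Ka = 1.7 × 10^-5

[H+] = 10^(-3.21) = 6.17 × 10^-4 M
At equilibrium [HA] = 0.0229 − 6.17 × 10^-4 = 2.23 × 10^-2 M
Ka = [H+][A-]/[HA] = (6.17 × 10^-4)² / 2.23 × 10^-2 = 1.7 × 10^-5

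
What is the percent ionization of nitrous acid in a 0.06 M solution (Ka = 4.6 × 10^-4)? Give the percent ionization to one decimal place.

HNO2 ⇌ NO2- + H+; let x = [H+] at equilibrium.
Solve x² + 0.00046x − 2.76e-05 = 0 → x = 5.03 × 10^-3 M
% ionization = x/C₀ × 100% = 5.03 × 10^-3/0.06 × 100% = 8.4%

8.4%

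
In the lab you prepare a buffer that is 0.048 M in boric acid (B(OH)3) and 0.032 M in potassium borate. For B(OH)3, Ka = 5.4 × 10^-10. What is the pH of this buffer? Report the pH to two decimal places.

pKa = −log(5.4 × 10^-10) = 9.268
Henderson–Hasselbalch: pH = pKa + log([B(OH)4-]/[B(OH)3]) = 9.268 + log(0.032/0.048)
pH = 9.268 + (-0.176) = 9.09

pH = 9.09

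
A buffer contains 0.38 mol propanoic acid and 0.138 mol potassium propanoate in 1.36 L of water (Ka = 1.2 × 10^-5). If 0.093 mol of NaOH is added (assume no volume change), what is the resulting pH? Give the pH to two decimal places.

pH = 4.83

After neutralization: n(CH3CH2COOH) = 0.287 mol, n(CH3CH2COO-) = 0.231 mol.
pKa = −log(1.2 × 10^-5) = 4.921
pH = pKa + log([A⁻]/[HA]) = 4.921 + log(0.231/0.287) = 4.921 -0.094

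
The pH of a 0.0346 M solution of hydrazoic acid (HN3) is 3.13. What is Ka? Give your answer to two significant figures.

Ka = 1.6 × 10^-5

[H+] = 10^(-3.13) = 7.41 × 10^-4 M
At equilibrium [HA] = 0.0346 − 7.41 × 10^-4 = 3.39 × 10^-2 M
Ka = [H+][A-]/[HA] = (7.41 × 10^-4)² / 3.39 × 10^-2 = 1.6 × 10^-5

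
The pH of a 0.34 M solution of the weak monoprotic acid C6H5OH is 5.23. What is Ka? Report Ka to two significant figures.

[H+] = 10^(-5.23) = 5.89 × 10^-6 M
At equilibrium [HA] = 0.34 − 5.89 × 10^-6 = 3.40 × 10^-1 M
Ka = [H+][A-]/[HA] = (5.89 × 10^-6)² / 3.40 × 10^-1 = 1.0 × 10^-10

Ka = 1.0 × 10^-10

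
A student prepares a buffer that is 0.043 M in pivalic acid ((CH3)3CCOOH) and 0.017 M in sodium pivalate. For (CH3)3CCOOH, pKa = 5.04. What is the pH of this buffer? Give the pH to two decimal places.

Using pH = pKa + log([base]/[acid]) with [base]/[acid] = 0.017/0.043:
pH = 5.04 + (-0.403) = 4.64

pH = 4.64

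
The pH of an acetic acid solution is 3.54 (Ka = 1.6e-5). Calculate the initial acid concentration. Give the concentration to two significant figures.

C₀ = 5.5 × 10^-3 M

[H+] = 10^(-3.54) = 2.88 × 10^-4 M = x
Ka = x²/(C₀ − x) ⇒ C₀ = x + x²/Ka
C₀ = 2.88 × 10^-4 + (2.88 × 10^-4)²/(1.6 × 10^-5) = 5.47 × 10^-3 M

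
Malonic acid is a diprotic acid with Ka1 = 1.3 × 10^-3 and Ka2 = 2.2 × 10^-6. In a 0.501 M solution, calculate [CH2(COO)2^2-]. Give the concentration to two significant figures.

2.2 × 10^-6 M

First ionization gives [H+] ≈ [CH2(COOH)COO-] = 2.49 × 10^-2 M.
Second step: Ka2 = [H+][CH2(COO)2^2-]/[CH2(COOH)COO-] ≈ [CH2(COO)2^2-] (since [H+] ≈ [CH2(COOH)COO-]).
So [CH2(COO)2^2-] ≈ Ka2.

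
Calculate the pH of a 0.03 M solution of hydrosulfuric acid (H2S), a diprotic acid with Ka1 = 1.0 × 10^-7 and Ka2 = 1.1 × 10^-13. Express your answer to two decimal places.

Ka1 ≫ Ka2, so treat the first dissociation as the only significant source of H+.
Ka1 = x²/(0.03 − x) = 1.0 × 10^-7
x ≈ √(1.0 × 10^-7 × 0.03) = 5.48 × 10^-5 M
pH = −log(5.48 × 10^-5) = 4.26

pH = 4.26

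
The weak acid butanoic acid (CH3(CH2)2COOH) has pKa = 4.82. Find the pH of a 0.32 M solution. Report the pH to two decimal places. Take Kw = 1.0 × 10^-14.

CH3(CH2)2COOH ⇌ CH3(CH2)2COO- + H+
Ka = 10^(−4.82) = 1.51 × 10^-5
From the ICE table, Ka = [H+]²/(0.32 − [H+]) = 1.51 × 10^-5.
Since Ka ≪ C₀, [H+] ≈ √(Ka·C₀) = 2.20 × 10^-3 M.
pH = −log[H+] = −log(2.20 × 10^-3) = 2.66

pH = 2.66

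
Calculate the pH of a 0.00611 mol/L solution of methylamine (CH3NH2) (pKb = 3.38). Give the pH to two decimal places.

CH3NH2 + H2O ⇌ CH3NH3+ + OH-
Kb = 10^(−3.38) = 4.17 × 10^-4
Kb = x²/(0.00611 − x) = 4.17 × 10^-4
x is not negligible relative to C₀; solve x² + 0.000417·x − 2.55e-06 = 0.
x = (−Kb + √(Kb² + 4·Kb·C₀))/2 = 1.40 × 10^-3 M
pOH = 2.85, so pH = 14.00 − pOH = 11.15

pH = 11.15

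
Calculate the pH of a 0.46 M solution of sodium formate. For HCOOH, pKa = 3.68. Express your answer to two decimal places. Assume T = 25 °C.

HCOO- is the conjugate base of the weak acid HCOOH.
Ka = 10^(−3.68) = 2.09 × 10^-4
Kb = Kw/Ka = 1.0×10^-14 / 2.09 × 10^-4 = 4.78 × 10^-11
From the ICE table, Kb = [OH-]²/(0.46 − [OH-]) = 4.78 × 10^-11.
Since Kb ≪ C₀, [OH-] ≈ √(Kb·C₀) = 4.69 × 10^-6 M.
pOH = 5.33, so pH = 14.00 − pOH = 8.67

pH = 8.67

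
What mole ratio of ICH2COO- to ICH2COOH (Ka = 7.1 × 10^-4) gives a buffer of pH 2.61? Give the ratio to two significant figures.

ratio = 0.29

pKa = -log(7.1 × 10^-4) = 3.149
pH = pKa + log(r) ⇒ log(r) = 2.61 − 3.149 = -0.539
r = [ICH2COO-]/[ICH2COOH] = 10^(-0.539) = 0.289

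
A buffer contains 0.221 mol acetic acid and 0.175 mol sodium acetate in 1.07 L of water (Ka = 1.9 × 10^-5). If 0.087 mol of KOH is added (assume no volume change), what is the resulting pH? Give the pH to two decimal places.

After neutralization: n(CH3COOH) = 0.134 mol, n(CH3COO-) = 0.262 mol.
pKa = −log(1.9 × 10^-5) = 4.721
pH = pKa + log(n_CH3COO-/n_CH3COOH) = 4.721 + log(0.262/0.134) = 4.721 + (+0.291)

pH = 5.01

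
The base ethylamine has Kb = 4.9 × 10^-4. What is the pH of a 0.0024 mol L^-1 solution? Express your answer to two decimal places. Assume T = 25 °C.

pH = 10.94

C2H5NH2 + H2O ⇌ C2H5NH3+ + OH-
From the ICE table, Kb = x²/(0.0024 − x) = 4.9 × 10^-4.
x is not negligible relative to C₀; solve x² + 0.00049·x − 1.18e-06 = 0.
x = (−Kb + √(Kb² + 4·Kb·C₀))/2 = 8.67 × 10^-4 M
pOH = −log(8.67 × 10^-4) = 3.06; pH = 14.00 − 3.06 = 10.94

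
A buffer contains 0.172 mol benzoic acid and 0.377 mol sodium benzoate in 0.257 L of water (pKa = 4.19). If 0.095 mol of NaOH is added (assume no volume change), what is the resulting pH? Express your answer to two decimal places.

OH- converts C6H5COOH to C6H5COO-: C6H5COOH → 0.077 mol, C6H5COO- → 0.472 mol.
pH = pKa + log(n_C6H5COO-/n_C6H5COOH) = 4.19 + log(0.472/0.077) = 4.19 + (+0.787)

pH = 4.98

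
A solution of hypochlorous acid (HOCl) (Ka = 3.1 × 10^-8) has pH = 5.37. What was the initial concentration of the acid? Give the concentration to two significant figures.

C₀ = 5.9 × 10^-4 M

[H+] = 10^(-5.37) = 4.27 × 10^-6 M = x
Ka = x²/(C₀ − x) ⇒ C₀ = x + x²/Ka
C₀ = 4.27 × 10^-6 + (4.27 × 10^-6)²/(3.1 × 10^-8) = 5.92 × 10^-4 M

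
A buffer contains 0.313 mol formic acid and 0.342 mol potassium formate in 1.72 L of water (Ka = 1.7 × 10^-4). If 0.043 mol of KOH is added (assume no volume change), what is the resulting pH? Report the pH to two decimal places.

pH = 3.92

OH- converts HCOOH to HCOO-: HCOOH → 0.27 mol, HCOO- → 0.385 mol.
pKa = −log(1.7 × 10^-4) = 3.770
pH = pKa + log([A⁻]/[HA]) = 3.770 + log(0.385/0.27) = 3.770 +0.154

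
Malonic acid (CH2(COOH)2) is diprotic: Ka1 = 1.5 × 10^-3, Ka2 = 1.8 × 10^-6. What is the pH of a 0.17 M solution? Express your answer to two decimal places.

pH = 1.82

Since Ka1 ≫ Ka2, the first ionization dominates [H+].
Ka1 = x²/(0.17 − x) = 1.5 × 10^-3
Solving the quadratic: x = (−Ka1 + √(Ka1² + 4·Ka1·C₀))/2 = 1.52 × 10^-2 M
pH = −log(1.52 × 10^-2) = 1.82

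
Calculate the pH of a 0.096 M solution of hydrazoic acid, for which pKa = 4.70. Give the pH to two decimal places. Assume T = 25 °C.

HN3 ⇌ N3- + H+
Ka = 10^(−4.70) = 2.00 × 10^-5
Ka = [H+]²/(0.096 − [H+]) = 2.00 × 10^-5
Assume [H+] ≪ 0.096: [H+] ≈ √(2.00 × 10^-5 × 0.096) = 1.39 × 10^-3 M
([H+]/C₀ = 1.4% < 5%, so the approximation holds.)
pH = −log[H+] = −log(1.39 × 10^-3) = 2.86

pH = 2.86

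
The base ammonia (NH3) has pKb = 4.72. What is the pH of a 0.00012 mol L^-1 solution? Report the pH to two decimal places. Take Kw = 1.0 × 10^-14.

pH = 9.59

NH3 + H2O ⇌ NH4+ + OH-
Kb = 10^(−4.72) = 1.91 × 10^-5
Let x = [OH-] at equilibrium. Kb = x²/(0.00012 − x).
Here C₀/Kb ≈ 6.28, so the small-x approximation fails. Use the quadratic:
x = [−1.91e-05 + √(1.91e-05² + 9.17e-09)]/2 = 3.93 × 10^-5 M
pOH = 4.41, so pH = 14.00 − pOH = 9.59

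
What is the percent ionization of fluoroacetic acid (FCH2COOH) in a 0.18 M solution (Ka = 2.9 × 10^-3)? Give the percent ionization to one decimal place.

FCH2COOH ⇌ FCH2COO- + H+; let x = [H+] at equilibrium.
Ka = x²/(C₀ − x); solving the quadratic gives x = 2.14 × 10^-2 M.
Fraction ionized = 2.14 × 10^-2 / 0.18 = 0.1189 → 11.9%

11.9%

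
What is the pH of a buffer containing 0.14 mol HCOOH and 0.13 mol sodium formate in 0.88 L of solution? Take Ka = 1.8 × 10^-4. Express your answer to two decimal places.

pKa = −log(1.8 × 10^-4) = 3.745
Henderson–Hasselbalch: pH = pKa + log([HCOO-]/[HCOOH]) = 3.745 + log(0.13/0.14)
pH = 3.745 + (-0.032) = 3.71

pH = 3.71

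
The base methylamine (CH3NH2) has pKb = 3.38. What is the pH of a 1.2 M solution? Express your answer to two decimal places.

CH3NH2 + H2O ⇌ CH3NH3+ + OH-
Kb = 10^(−3.38) = 4.17 × 10^-4
From the ICE table, Kb = [OH-]²/(1.2 − [OH-]) = 4.17 × 10^-4.
Since Kb ≪ C₀, [OH-] ≈ √(Kb·C₀) = 2.24 × 10^-2 M.
pOH = 1.65, so pH = 14.00 − pOH = 12.35

pH = 12.35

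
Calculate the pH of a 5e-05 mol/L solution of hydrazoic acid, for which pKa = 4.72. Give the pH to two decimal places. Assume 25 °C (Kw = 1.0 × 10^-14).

HN3 ⇌ N3- + H+
Ka = 10^(−4.72) = 1.91 × 10^-5
Ka = x²/(5e-05 − x) = 1.91 × 10^-5
x is not negligible relative to C₀; solve x² + 1.91e-05·x − 9.55e-10 = 0.
x = (−Ka + √(Ka² + 4·Ka·C₀))/2 = 2.28 × 10^-5 M
pH = −log[H+] = −log(2.28 × 10^-5) = 4.64

pH = 4.64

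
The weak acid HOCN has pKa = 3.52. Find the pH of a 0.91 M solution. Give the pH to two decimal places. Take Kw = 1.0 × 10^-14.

HOCN ⇌ OCN- + H+
Ka = 10^(−3.52) = 3.02 × 10^-4
Ka = [H+]²/(0.91 − [H+]) = 3.02 × 10^-4
Assume [H+] ≪ 0.91: [H+] ≈ √(3.02 × 10^-4 × 0.91) = 1.66 × 10^-2 M
pH = −log(1.66 × 10^-2) = 1.78

pH = 1.78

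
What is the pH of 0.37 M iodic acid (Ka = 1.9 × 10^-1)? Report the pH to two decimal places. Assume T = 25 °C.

HIO3 ⇌ IO3- + H+
Ka = x²/(0.37 − x) = 1.9 × 10^-1
x is not negligible relative to C₀; solve x² + 0.19·x − 0.0703 = 0.
x = (−Ka + √(Ka² + 4·Ka·C₀))/2 = 1.87 × 10^-1 M
pH = −log(1.87 × 10^-1) = 0.73

pH = 0.73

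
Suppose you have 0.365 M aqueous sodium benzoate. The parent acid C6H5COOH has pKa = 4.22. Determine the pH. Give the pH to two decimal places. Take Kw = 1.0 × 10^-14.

pH = 8.89

C6H5COO- is the conjugate base of the weak acid C6H5COOH.
Ka = 10^(−4.22) = 6.03 × 10^-5
Kb = Kw/Ka = 1.0×10^-14 / 6.03 × 10^-5 = 1.66 × 10^-10
Let x = [OH-] at equilibrium. Kb = x²/(0.365 − x).
Since Kb ≪ C₀, x ≈ √(Kb·C₀) = 7.78 × 10^-6 M.
pOH = 5.11, so pH = 14.00 − pOH = 8.89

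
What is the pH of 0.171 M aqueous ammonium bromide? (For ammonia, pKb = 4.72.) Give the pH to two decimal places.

NH4+ is the conjugate acid of the weak base NH3.
Kb = 10^(−4.72) = 1.91 × 10^-5
Ka = Kw/Kb = 1.0×10^-14 / 1.91 × 10^-5 = 5.24 × 10^-10
Ka = [H+]²/(0.171 − [H+]) = 5.24 × 10^-10
Since Ka ≪ C₀, [H+] ≈ √(Ka·C₀) = 9.47 × 10^-6 M.
([H+]/C₀ = 0.0055% < 5%, so the approximation holds.)
pH = −log(9.47 × 10^-6) = 5.02

pH = 5.02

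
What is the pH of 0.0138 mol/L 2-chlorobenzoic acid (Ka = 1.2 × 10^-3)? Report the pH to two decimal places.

pH = 2.45

ClC6H4COOH ⇌ ClC6H4COO- + H+
Ka = [H+]²/(0.0138 − [H+]) = 1.2 × 10^-3
Here C₀/Ka ≈ 11.5, so the small-[H+] approximation fails. Use the quadratic:
[H+] = [−0.0012 + √(0.0012² + 6.62e-05)]/2 = 3.51 × 10^-3 M
pH = −log(3.51 × 10^-3) = 2.45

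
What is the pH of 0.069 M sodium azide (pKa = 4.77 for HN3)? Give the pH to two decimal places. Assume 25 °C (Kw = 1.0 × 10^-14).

N3- is the conjugate base of the weak acid HN3.
Ka = 10^(−4.77) = 1.70 × 10^-5
Kb = Kw/Ka = 1.0×10^-14 / 1.70 × 10^-5 = 5.88 × 10^-10
From the ICE table, Kb = [OH-]²/(0.069 − [OH-]) = 5.88 × 10^-10.
Since Kb ≪ C₀, [OH-] ≈ √(Kb·C₀) = 6.37 × 10^-6 M.
pOH = −log(6.37 × 10^-6) = 5.20; pH = 14.00 − 5.20 = 8.80

pH = 8.80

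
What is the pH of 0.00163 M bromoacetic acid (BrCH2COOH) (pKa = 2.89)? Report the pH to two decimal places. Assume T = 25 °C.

pH = 3.03

BrCH2COOH ⇌ BrCH2COO- + H+
Ka = 10^(−2.89) = 1.29 × 10^-3
Ka = [H+]²/(0.00163 − [H+]) = 1.29 × 10^-3
The 5% rule fails; solving [H+]² + Ka·[H+] − Ka·C₀ = 0 exactly:
[H+] = [−0.00129 + √(0.00129² + 8.41e-06)]/2 = 9.42 × 10^-4 M
pH = −log[H+] = −log(9.42 × 10^-4) = 3.03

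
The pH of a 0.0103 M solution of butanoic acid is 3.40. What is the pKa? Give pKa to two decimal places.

pKa = 4.80

[H+] = 10^(-3.40) = 3.98 × 10^-4 M
At equilibrium [HA] = 0.0103 − 3.98 × 10^-4 = 9.90 × 10^-3 M
Ka = [H+][A-]/[HA] = (3.98 × 10^-4)² / 9.90 × 10^-3 = 1.60 × 10^-5
pKa = -log(1.60 × 10^-5) = 4.80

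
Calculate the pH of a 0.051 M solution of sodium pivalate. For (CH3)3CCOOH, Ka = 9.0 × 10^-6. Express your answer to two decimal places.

(CH3)3CCOO- is the conjugate base of the weak acid (CH3)3CCOOH.
Kb = Kw/Ka = 1.0×10^-14 / 9.0 × 10^-6 = 1.11 × 10^-9
Kb = x²/(0.051 − x) = 1.11 × 10^-9
Assume x ≪ 0.051: x ≈ √(1.11 × 10^-9 × 0.051) = 7.52 × 10^-6 M
pOH = 5.12, so pH = 14.00 − pOH = 8.88

pH = 8.88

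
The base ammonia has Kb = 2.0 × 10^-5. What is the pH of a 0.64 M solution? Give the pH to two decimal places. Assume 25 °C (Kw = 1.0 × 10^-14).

pH = 11.55

NH3 + H2O ⇌ NH4+ + OH-
Kb = [OH-]²/(0.64 − [OH-]) = 2.0 × 10^-5
Assume [OH-] ≪ 0.64: [OH-] ≈ √(2.0 × 10^-5 × 0.64) = 3.58 × 10^-3 M
Check: 0.56% ionized — well under 5%, approximation valid.
pOH = −log(3.58 × 10^-3) = 2.45; pH = 14.00 − 2.45 = 11.55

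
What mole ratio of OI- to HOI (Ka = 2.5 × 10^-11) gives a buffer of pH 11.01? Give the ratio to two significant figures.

ratio = 2.6

pKa = -log(2.5 × 10^-11) = 10.602
pH = pKa + log(r) ⇒ log(r) = 11.01 − 10.602 = +0.408
r = [OI-]/[HOI] = 10^(+0.408) = 2.56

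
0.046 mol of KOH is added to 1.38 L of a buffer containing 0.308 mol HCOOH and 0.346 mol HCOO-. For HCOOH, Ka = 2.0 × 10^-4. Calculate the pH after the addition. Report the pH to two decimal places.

pH = 3.87

OH- converts HCOOH to HCOO-: HCOOH → 0.262 mol, HCOO- → 0.392 mol.
pKa = −log(2.0 × 10^-4) = 3.699
pH = pKa + log(n_HCOO-/n_HCOOH) = 3.699 + log(0.392/0.262) = 3.699 + (+0.175)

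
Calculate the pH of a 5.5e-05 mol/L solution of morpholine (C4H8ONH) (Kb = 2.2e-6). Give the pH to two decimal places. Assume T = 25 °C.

pH = 9.00

C4H8ONH + H2O ⇌ C4H8ONH2+ + OH-
Kb = [OH-]²/(5.5e-05 − [OH-]) = 2.2 × 10^-6
[OH-] is not negligible relative to C₀; solve [OH-]² + 2.2e-06·[OH-] − 1.21e-10 = 0.
[OH-] = [−2.2e-06 + √(2.2e-06² + 4.84e-10)]/2 = 9.95 × 10^-6 M
pOH = 5.00, so pH = 14.00 − pOH = 9.00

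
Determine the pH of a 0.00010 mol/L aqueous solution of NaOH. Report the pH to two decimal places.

pH = 10.00

NaOH is a strong base; [OH-] = 0.0001 M.
pOH = -log(0.0001) = 4.00
pH = 14.00 - 4.00 = 10.00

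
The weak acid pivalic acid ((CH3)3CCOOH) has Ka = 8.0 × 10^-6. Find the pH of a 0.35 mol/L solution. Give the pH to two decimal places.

pH = 2.78

(CH3)3CCOOH ⇌ (CH3)3CCOO- + H+
Ka = [H+]²/(0.35 − [H+]) = 8.0 × 10^-6
Since Ka ≪ C₀, [H+] ≈ √(Ka·C₀) = 1.67 × 10^-3 M.
pH = −log[H+] = −log(1.67 × 10^-3) = 2.78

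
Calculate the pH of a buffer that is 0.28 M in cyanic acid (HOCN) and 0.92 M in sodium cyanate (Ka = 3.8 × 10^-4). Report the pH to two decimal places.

pH = 3.94

pKa = −log(3.8 × 10^-4) = 3.420
pH = pKa + log([A⁻]/[HA]) = 3.420 + log(0.92/0.28)
pH = 3.420 + (+0.517) = 3.94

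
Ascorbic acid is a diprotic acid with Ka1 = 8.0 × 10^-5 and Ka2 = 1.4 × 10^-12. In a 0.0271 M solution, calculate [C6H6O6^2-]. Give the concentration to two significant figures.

1.4 × 10^-12 M

First ionization gives [H+] ≈ [HC6H6O6-] = 1.43 × 10^-3 M.
Second step: Ka2 = [H+][C6H6O6^2-]/[HC6H6O6-] ≈ [C6H6O6^2-] (since [H+] ≈ [HC6H6O6-]).
So [C6H6O6^2-] ≈ Ka2.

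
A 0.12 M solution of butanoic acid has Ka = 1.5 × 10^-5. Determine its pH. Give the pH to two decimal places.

CH3(CH2)2COOH ⇌ CH3(CH2)2COO- + H+
Ka = x²/(0.12 − x) = 1.5 × 10^-5
Since Ka ≪ C₀, x ≈ √(Ka·C₀) = 1.34 × 10^-3 M.
Check: 1.1% ionized — well under 5%, approximation valid.
pH = −log[H+] = −log(1.34 × 10^-3) = 2.87

pH = 2.87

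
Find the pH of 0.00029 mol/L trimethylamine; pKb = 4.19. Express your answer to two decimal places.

pH = 10.03

(CH3)3N + H2O ⇌ (CH3)3NH+ + OH-
Kb = 10^(−4.19) = 6.46 × 10^-5
Let x = [OH-] at equilibrium. Kb = x²/(0.00029 − x).
The 5% rule fails; solving x² + Kb·x − Kb·C₀ = 0 exactly:
x = (−Kb + √(Kb² + 4·Kb·C₀))/2 = 1.08 × 10^-4 M
pOH = −log(1.08 × 10^-4) = 3.97; pH = 14.00 − 3.97 = 10.03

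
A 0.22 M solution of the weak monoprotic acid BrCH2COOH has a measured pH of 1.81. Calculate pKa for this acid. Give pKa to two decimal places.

[H+] = 10^(-1.81) = 1.55 × 10^-2 M
At equilibrium [HA] = 0.22 − 1.55 × 10^-2 = 2.05 × 10^-1 M
Ka = [H+][A-]/[HA] = (1.55 × 10^-2)² / 2.05 × 10^-1 = 1.17 × 10^-3
pKa = -log(1.17 × 10^-3) = 2.93

pKa = 2.93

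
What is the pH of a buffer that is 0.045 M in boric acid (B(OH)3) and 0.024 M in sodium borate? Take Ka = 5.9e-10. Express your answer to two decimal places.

pKa = −log(5.9 × 10^-10) = 9.229
pH = pKa + log([A⁻]/[HA]) = 9.229 + log(0.024/0.045)
pH = 9.229 + (-0.273) = 8.96

pH = 8.96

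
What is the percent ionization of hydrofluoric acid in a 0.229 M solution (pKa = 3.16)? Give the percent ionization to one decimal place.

HF ⇌ F- + H+; let x = [H+] at equilibrium.
Ka = 10^(−3.16) = 6.92 × 10^-4
Solve x² + 0.000692x − 0.000158 = 0 → x = 1.22 × 10^-2 M
Fraction ionized = 1.22 × 10^-2 / 0.229 = 0.0533 → 5.3%

5.3%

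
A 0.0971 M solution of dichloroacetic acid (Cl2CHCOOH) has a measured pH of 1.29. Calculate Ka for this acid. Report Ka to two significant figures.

Ka = 5.7 × 10^-2

[H+] = 10^(-1.29) = 5.13 × 10^-2 M
At equilibrium [HA] = 0.0971 − 5.13 × 10^-2 = 4.58 × 10^-2 M
Ka = [H+][A-]/[HA] = (5.13 × 10^-2)² / 4.58 × 10^-2 = 5.7 × 10^-2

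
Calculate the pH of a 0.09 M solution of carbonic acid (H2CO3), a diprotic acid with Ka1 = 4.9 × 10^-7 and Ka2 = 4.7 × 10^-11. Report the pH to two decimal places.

Ka1 ≫ Ka2, so treat the first dissociation as the only significant source of H+.
Ka1 = x²/(0.09 − x) = 4.9 × 10^-7
x ≈ √(4.9 × 10^-7 × 0.09) = 2.10 × 10^-4 M
pH = −log(2.10 × 10^-4) = 3.68

pH = 3.68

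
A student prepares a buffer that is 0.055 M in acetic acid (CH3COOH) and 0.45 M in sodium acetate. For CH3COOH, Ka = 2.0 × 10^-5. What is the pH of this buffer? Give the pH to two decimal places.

pKa = −log(2.0 × 10^-5) = 4.699
Using pH = pKa + log([base]/[acid]) with [base]/[acid] = 0.45/0.055:
pH = 4.699 + (+0.913) = 5.61

pH = 5.61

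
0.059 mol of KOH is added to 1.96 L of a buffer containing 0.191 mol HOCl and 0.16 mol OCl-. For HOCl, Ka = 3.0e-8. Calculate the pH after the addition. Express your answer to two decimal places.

pH = 7.74

OH- converts HOCl to OCl-: HOCl → 0.132 mol, OCl- → 0.219 mol.
pKa = −log(3.0 × 10^-8) = 7.523
Henderson–Hasselbalch with mole ratio 0.219/0.132: pH = 7.523 + (+0.220)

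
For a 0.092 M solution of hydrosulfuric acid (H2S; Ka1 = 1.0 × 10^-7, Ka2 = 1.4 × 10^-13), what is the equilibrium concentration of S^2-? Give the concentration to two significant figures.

First ionization gives [H+] ≈ [HS-] = 9.59 × 10^-5 M.
Second step: Ka2 = [H+][S^2-]/[HS-] ≈ [S^2-] (since [H+] ≈ [HS-]).
So [S^2-] ≈ Ka2.

1.4 × 10^-13 M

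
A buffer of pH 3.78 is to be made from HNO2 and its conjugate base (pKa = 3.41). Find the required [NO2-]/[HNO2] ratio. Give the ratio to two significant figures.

ratio = 2.3

pH = pKa + log(r) ⇒ log(r) = 3.78 − 3.41 = +0.37
r = [NO2-]/[HNO2] = 10^(+0.37) = 2.34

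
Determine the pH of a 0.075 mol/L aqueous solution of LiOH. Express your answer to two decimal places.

pH = 12.88

LiOH is a strong base; [OH-] = 0.075 M.
pOH = -log(0.075) = 1.12
pH = 14.00 - 1.12 = 12.88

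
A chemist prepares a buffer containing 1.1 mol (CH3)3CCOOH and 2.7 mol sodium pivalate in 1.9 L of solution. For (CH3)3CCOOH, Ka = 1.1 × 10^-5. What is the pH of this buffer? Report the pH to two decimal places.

pKa = −log(1.1 × 10^-5) = 4.959
Henderson–Hasselbalch: pH = pKa + log([(CH3)3CCOO-]/[(CH3)3CCOOH]) = 4.959 + log(2.7/1.1)
pH = 4.959 + (+0.390) = 5.35

pH = 5.35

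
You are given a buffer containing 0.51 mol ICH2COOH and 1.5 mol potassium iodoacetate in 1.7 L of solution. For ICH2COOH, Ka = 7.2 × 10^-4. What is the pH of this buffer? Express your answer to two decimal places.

pKa = −log(7.2 × 10^-4) = 3.143
Using pH = pKa + log([base]/[acid]) with [base]/[acid] = 1.5/0.51:
pH = 3.143 + (+0.469) = 3.61

pH = 3.61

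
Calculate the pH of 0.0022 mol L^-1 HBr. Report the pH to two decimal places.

pH = 2.66

HBr is a strong acid and dissociates completely, so [H+] = 0.0022 M.
pH = -log(0.0022) = 2.66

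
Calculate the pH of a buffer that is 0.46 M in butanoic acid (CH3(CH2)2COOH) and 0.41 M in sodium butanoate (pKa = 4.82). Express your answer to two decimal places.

pH = 4.77

Using pH = pKa + log([base]/[acid]) with [base]/[acid] = 0.41/0.46:
pH = 4.82 + (-0.050) = 4.77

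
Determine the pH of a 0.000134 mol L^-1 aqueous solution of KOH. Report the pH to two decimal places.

KOH is a strong base; [OH-] = 0.000134 M.
pOH = -log(0.000134) = 3.87
pH = 14.00 - 3.87 = 10.13

pH = 10.13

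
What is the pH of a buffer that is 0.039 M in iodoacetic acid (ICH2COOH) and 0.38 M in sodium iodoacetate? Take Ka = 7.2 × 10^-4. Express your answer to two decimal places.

pH = 4.13

pKa = −log(7.2 × 10^-4) = 3.143
pH = pKa + log([A⁻]/[HA]) = 3.143 + log(0.38/0.039)
pH = 3.143 + (+0.989) = 4.13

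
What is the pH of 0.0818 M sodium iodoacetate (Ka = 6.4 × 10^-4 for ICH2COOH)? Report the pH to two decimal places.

ICH2COO- is the conjugate base of the weak acid ICH2COOH.
Kb = Kw/Ka = 1.0×10^-14 / 6.4 × 10^-4 = 1.56 × 10^-11
Kb = [OH-]²/(0.0818 − [OH-]) = 1.56 × 10^-11
Since Kb ≪ C₀, [OH-] ≈ √(Kb·C₀) = 1.13 × 10^-6 M.
pOH = 5.95, so pH = 14.00 − pOH = 8.05

pH = 8.05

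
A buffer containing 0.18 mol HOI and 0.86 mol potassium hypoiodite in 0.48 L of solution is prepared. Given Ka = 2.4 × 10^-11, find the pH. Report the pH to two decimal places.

pH = 11.30

pKa = −log(2.4 × 10^-11) = 10.620
pH = pKa + log([A⁻]/[HA]) = 10.620 + log(0.86/0.18)
pH = 10.620 + (+0.679) = 11.30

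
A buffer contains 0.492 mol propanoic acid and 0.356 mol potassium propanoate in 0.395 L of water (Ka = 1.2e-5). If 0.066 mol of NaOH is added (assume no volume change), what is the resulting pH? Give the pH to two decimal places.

pH = 4.92

After neutralization: n(CH3CH2COOH) = 0.426 mol, n(CH3CH2COO-) = 0.422 mol.
pKa = −log(1.2 × 10^-5) = 4.921
Henderson–Hasselbalch with mole ratio 0.422/0.426: pH = 4.921 + (-0.004)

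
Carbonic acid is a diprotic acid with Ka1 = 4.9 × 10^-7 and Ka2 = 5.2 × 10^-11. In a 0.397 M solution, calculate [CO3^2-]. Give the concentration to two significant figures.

First ionization gives [H+] ≈ [HCO3-] = 4.41 × 10^-4 M.
Second step: Ka2 = [H+][CO3^2-]/[HCO3-] ≈ [CO3^2-] (since [H+] ≈ [HCO3-]).
So [CO3^2-] ≈ Ka2.

5.2 × 10^-11 M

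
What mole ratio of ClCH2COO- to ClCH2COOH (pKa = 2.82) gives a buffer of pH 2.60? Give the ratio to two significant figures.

ratio = 0.60

pH = pKa + log(r) ⇒ log(r) = 2.60 − 2.82 = -0.22
r = [ClCH2COO-]/[ClCH2COOH] = 10^(-0.22) = 0.603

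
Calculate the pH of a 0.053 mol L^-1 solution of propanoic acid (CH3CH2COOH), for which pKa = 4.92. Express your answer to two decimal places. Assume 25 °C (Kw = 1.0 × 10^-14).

CH3CH2COOH ⇌ CH3CH2COO- + H+
Ka = 10^(−4.92) = 1.20 × 10^-5
Let x = [H+] at equilibrium. Ka = x²/(0.053 − x).
Neglecting x in the denominator: x = √(1.20 × 10^-5 × 0.053) = 7.97 × 10^-4 M
pH = −log(7.97 × 10^-4) = 3.10

pH = 3.10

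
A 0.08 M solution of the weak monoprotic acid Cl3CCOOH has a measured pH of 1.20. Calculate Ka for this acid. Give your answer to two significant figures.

Ka = 2.4 × 10^-1

[H+] = 10^(-1.20) = 6.31 × 10^-2 M
At equilibrium [HA] = 0.08 − 6.31 × 10^-2 = 1.69 × 10^-2 M
Ka = [H+][A-]/[HA] = (6.31 × 10^-2)² / 1.69 × 10^-2 = 2.4 × 10^-1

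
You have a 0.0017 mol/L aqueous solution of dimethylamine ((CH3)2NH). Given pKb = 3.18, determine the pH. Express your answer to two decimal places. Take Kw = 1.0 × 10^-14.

(CH3)2NH + H2O ⇌ (CH3)2NH2+ + OH-
Kb = 10^(−3.18) = 6.61 × 10^-4
From the ICE table, Kb = [OH-]²/(0.0017 − [OH-]) = 6.61 × 10^-4.
Here C₀/Kb ≈ 2.57, so the small-[OH-] approximation fails. Use the quadratic:
[OH-] = [−0.000661 + √(0.000661² + 4.49e-06)]/2 = 7.80 × 10^-4 M
pOH = −log(7.80 × 10^-4) = 3.11; pH = 14.00 − 3.11 = 10.89

pH = 10.89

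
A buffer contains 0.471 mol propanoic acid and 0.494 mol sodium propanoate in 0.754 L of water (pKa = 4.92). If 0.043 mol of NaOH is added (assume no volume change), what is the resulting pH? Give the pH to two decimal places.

pH = 5.02

After neutralization: n(CH3CH2COOH) = 0.428 mol, n(CH3CH2COO-) = 0.537 mol.
pH = pKa + log([A⁻]/[HA]) = 4.92 + log(0.537/0.428) = 4.92 +0.099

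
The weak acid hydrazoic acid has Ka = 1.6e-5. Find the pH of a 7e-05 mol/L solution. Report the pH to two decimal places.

pH = 4.58

HN3 ⇌ N3- + H+
From the ICE table, Ka = [H+]²/(7e-05 − [H+]) = 1.6 × 10^-5.
The 5% rule fails; solving [H+]² + Ka·[H+] − Ka·C₀ = 0 exactly:
[H+] = (−Ka + √(Ka² + 4·Ka·C₀))/2 = 2.64 × 10^-5 M
pH = −log(2.64 × 10^-5) = 4.58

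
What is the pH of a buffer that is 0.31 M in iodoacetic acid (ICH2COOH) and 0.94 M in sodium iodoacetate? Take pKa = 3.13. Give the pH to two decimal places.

pH = 3.61

Henderson–Hasselbalch: pH = pKa + log([ICH2COO-]/[ICH2COOH]) = 3.13 + log(0.94/0.31)
pH = 3.13 + (+0.482) = 3.61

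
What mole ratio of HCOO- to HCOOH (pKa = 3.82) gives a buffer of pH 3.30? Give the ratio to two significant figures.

pH = pKa + log(r) ⇒ log(r) = 3.30 − 3.82 = -0.52
r = [HCOO-]/[HCOOH] = 10^(-0.52) = 0.302

ratio = 0.30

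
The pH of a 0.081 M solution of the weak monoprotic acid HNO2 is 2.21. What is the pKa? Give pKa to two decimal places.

[H+] = 10^(-2.21) = 6.17 × 10^-3 M
At equilibrium [HA] = 0.081 − 6.17 × 10^-3 = 7.48 × 10^-2 M
Ka = [H+][A-]/[HA] = (6.17 × 10^-3)² / 7.48 × 10^-2 = 5.09 × 10^-4
pKa = -log(5.09 × 10^-4) = 3.29

pKa = 3.29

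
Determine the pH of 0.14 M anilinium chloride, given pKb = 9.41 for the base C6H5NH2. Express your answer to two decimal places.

pH = 2.72

C6H5NH3+ is the conjugate acid of the weak base C6H5NH2.
Kb = 10^(−9.41) = 3.89 × 10^-10
Ka = Kw/Kb = 1.0×10^-14 / 3.89 × 10^-10 = 2.57 × 10^-5
Ka = [H+]²/(0.14 − [H+]) = 2.57 × 10^-5
Since Ka ≪ C₀, [H+] ≈ √(Ka·C₀) = 1.90 × 10^-3 M.
Check: 1.4% ionized — well under 5%, approximation valid.
pH = −log(1.90 × 10^-3) = 2.72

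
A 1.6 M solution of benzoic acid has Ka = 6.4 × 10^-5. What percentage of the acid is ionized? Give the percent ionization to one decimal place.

0.6%

C6H5COOH ⇌ C6H5COO- + H+; let x = [H+] at equilibrium.
x ≈ √(Ka·C₀) = √(6.4 × 10^-5 × 1.6) = 1.01 × 10^-2 M
% ionization = x/C₀ × 100% = 1.01 × 10^-2/1.6 × 100% = 0.6%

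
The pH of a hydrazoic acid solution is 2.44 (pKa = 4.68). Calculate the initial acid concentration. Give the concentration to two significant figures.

C₀ = 6.3 × 10^-1 M

[H+] = 10^(-2.44) = 3.63 × 10^-3 M = x
Ka = 10^(−4.68) = 2.09 × 10^-5
Ka = x²/(C₀ − x) ⇒ C₀ = x + x²/Ka
C₀ = 3.63 × 10^-3 + (3.63 × 10^-3)²/(2.09 × 10^-5) = 6.34 × 10^-1 M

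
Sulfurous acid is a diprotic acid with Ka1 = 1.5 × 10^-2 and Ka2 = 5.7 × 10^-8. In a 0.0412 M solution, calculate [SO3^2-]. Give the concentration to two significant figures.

First ionization gives [H+] ≈ [HSO3-] = 1.85 × 10^-2 M.
Second step: Ka2 = [H+][SO3^2-]/[HSO3-] ≈ [SO3^2-] (since [H+] ≈ [HSO3-]).
So [SO3^2-] ≈ Ka2.

5.7 × 10^-8 M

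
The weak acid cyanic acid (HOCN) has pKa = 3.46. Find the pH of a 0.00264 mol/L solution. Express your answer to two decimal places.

pH = 3.10

HOCN ⇌ OCN- + H+
Ka = 10^(−3.46) = 3.47 × 10^-4
Ka = x²/(0.00264 − x) = 3.47 × 10^-4
Here C₀/Ka ≈ 7.61, so the small-x approximation fails. Use the quadratic:
x = (−Ka + √(Ka² + 4·Ka·C₀))/2 = 7.99 × 10^-4 M
pH = −log[H+] = −log(7.99 × 10^-4) = 3.10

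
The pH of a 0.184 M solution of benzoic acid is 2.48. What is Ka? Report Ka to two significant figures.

[H+] = 10^(-2.48) = 3.31 × 10^-3 M
At equilibrium [HA] = 0.184 − 3.31 × 10^-3 = 1.81 × 10^-1 M
Ka = [H+][A-]/[HA] = (3.31 × 10^-3)² / 1.81 × 10^-1 = 6.1 × 10^-5

Ka = 6.1 × 10^-5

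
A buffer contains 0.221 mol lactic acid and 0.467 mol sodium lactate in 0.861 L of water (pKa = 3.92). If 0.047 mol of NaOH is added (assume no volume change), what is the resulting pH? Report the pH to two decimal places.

pH = 4.39

After neutralization: n(CH3CH(OH)COOH) = 0.174 mol, n(CH3CH(OH)COO-) = 0.514 mol.
pH = pKa + log([A⁻]/[HA]) = 3.92 + log(0.514/0.174) = 3.92 +0.470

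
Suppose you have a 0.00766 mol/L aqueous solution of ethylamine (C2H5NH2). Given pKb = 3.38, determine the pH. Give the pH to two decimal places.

C2H5NH2 + H2O ⇌ C2H5NH3+ + OH-
Kb = 10^(−3.38) = 4.17 × 10^-4
Let x = [OH-] at equilibrium. Kb = x²/(0.00766 − x).
Here C₀/Kb ≈ 18.4, so the small-x approximation fails. Use the quadratic:
x = [−0.000417 + √(0.000417² + 1.28e-05)]/2 = 1.59 × 10^-3 M
pOH = −log(1.59 × 10^-3) = 2.80; pH = 14.00 − 2.80 = 11.20

pH = 11.20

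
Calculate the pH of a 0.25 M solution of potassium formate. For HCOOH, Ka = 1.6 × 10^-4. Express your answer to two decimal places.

pH = 8.60

HCOO- is the conjugate base of the weak acid HCOOH.
Kb = Kw/Ka = 1.0×10^-14 / 1.6 × 10^-4 = 6.25 × 10^-11
Kb = [OH-]²/(0.25 − [OH-]) = 6.25 × 10^-11
Since Kb ≪ C₀, [OH-] ≈ √(Kb·C₀) = 3.95 × 10^-6 M.
pOH = 5.40, so pH = 14.00 − pOH = 8.60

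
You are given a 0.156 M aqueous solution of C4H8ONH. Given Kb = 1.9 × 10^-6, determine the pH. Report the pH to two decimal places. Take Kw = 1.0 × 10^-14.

pH = 10.74

C4H8ONH + H2O ⇌ C4H8ONH2+ + OH-
From the ICE table, Kb = [OH-]²/(0.156 − [OH-]) = 1.9 × 10^-6.
Since Kb ≪ C₀, [OH-] ≈ √(Kb·C₀) = 5.44 × 10^-4 M.
([OH-]/C₀ = 0.35% < 5%, so the approximation holds.)
pOH = 3.26, so pH = 14.00 − pOH = 10.74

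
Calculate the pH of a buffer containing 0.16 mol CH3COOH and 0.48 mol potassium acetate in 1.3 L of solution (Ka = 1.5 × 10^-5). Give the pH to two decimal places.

pH = 5.30

pKa = −log(1.5 × 10^-5) = 4.824
Using pH = pKa + log([base]/[acid]) with [base]/[acid] = 0.48/0.16:
pH = 4.824 + (+0.477) = 5.30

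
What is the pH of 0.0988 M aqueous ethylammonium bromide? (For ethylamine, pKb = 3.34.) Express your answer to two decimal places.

pH = 5.83

C2H5NH3+ is the conjugate acid of the weak base C2H5NH2.
Kb = 10^(−3.34) = 4.57 × 10^-4
Ka = Kw/Kb = 1.0×10^-14 / 4.57 × 10^-4 = 2.19 × 10^-11
From the ICE table, Ka = [H+]²/(0.0988 − [H+]) = 2.19 × 10^-11.
Assume [H+] ≪ 0.0988: [H+] ≈ √(2.19 × 10^-11 × 0.0988) = 1.47 × 10^-6 M
pH = −log(1.47 × 10^-6) = 5.83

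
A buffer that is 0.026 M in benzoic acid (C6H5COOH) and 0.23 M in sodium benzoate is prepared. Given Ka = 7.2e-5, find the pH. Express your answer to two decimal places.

pH = 5.09

pKa = −log(7.2 × 10^-5) = 4.143
pH = pKa + log([A⁻]/[HA]) = 4.143 + log(0.23/0.026)
pH = 4.143 + (+0.947) = 5.09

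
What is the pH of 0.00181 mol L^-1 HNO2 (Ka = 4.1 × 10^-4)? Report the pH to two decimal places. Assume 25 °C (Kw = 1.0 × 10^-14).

pH = 3.17

HNO2 ⇌ NO2- + H+
From the ICE table, Ka = x²/(0.00181 − x) = 4.1 × 10^-4.
x is not negligible relative to C₀; solve x² + 0.00041·x − 7.42e-07 = 0.
x = (−Ka + √(Ka² + 4·Ka·C₀))/2 = 6.81 × 10^-4 M
pH = −log(6.81 × 10^-4) = 3.17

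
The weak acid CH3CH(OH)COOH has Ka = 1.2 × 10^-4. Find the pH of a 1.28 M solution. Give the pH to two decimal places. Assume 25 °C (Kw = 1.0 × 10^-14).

CH3CH(OH)COOH ⇌ CH3CH(OH)COO- + H+
Ka = [H+]²/(1.28 − [H+]) = 1.2 × 10^-4
Assume [H+] ≪ 1.28: [H+] ≈ √(1.2 × 10^-4 × 1.28) = 1.24 × 10^-2 M
pH = −log[H+] = −log(1.24 × 10^-2) = 1.91

pH = 1.91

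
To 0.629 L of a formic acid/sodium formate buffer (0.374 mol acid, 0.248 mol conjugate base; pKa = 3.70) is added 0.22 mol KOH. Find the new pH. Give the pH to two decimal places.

pH = 4.18

After neutralization: n(HCOOH) = 0.154 mol, n(HCOO-) = 0.468 mol.
pH = pKa + log([A⁻]/[HA]) = 3.70 + log(0.468/0.154) = 3.70 +0.483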